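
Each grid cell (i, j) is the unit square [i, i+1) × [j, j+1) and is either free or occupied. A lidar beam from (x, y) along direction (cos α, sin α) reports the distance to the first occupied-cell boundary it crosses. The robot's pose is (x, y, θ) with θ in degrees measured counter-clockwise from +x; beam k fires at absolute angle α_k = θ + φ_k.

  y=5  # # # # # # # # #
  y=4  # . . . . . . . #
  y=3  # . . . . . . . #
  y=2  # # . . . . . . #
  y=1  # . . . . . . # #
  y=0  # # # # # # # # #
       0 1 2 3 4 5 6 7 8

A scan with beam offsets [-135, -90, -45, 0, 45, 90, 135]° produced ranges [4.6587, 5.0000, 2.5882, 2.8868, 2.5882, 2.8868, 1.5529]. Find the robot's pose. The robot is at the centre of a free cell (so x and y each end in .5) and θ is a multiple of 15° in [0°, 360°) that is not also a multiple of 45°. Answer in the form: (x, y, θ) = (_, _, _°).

Candidates: 26 free-cell centres × 16 headings = 416 poses. Raycast each; keep the one whose scan matches to 4 dp.
  (2.5, 3.5, 330°): beam 1 = 1.5529 ≠ 4.6587 ✗
  (6.5, 4.5, 150°): beam 1 = 1.5529 ≠ 4.6587 ✗
  (4.5, 2.5, 195°): beam 1 = 2.8868 ≠ 4.6587 ✗
  (2.5, 1.5, 300°): beam 1 = 1.5529 ≠ 4.6587 ✗
  (6.5, 4.5, 60°): beam 1 = 2.5882 ≠ 4.6587 ✗
  …
  (5.5, 3.5, 300°): r_1=4.6587, r_2=5.0000, r_3=2.5882, r_4=2.8868, r_5=2.5882, r_6=2.8868, r_7=1.5529 — all match ✓
No second candidate reproduces the full scan.

(x, y, θ) = (5.5, 3.5, 300°)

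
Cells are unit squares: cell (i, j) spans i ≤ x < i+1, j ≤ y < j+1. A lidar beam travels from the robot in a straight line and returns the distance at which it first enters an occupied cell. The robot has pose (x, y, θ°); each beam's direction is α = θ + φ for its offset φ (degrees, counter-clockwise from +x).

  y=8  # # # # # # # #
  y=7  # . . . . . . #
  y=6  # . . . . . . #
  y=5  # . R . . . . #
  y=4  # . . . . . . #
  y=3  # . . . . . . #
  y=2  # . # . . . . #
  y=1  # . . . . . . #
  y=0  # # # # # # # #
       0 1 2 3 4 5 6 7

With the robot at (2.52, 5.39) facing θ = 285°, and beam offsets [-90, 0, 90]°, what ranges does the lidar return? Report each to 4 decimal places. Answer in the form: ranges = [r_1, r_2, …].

beam 1: φ=-90°, α=195°
  cosα=-0.9659 sinα=-0.2588 | (2,5) | tMaxX 0.5383 tMaxY 1.5068 | tΔX 1.0353 tΔY 3.8637
    t=0.5383 [x] (1,5)
    t=1.5068 [y] (1,4)
    t=1.5736 [x] (0,4) — stop
  → r_1 = 1.5736
beam 2: φ=0°, α=285°
  cosα=0.2588 sinα=-0.9659 | (2,5) | tMaxX 1.8546 tMaxY 0.4038 | tΔX 3.8637 tΔY 1.0353
    t=0.4038 [y] (2,4)
    t=1.4390 [y] (2,3)
    t=1.8546 [x] (3,3)
    t=2.4743 [y] (3,2)
    t=3.5096 [y] (3,1)
    t=4.5449 [y] (3,0) — stop
  → r_2 = 4.5449
beam 3: φ=90°, α=15°
  cosα=0.9659 sinα=0.2588 | (2,5) | tMaxX 0.4969 tMaxY 2.3569 | tΔX 1.0353 tΔY 3.8637
    t=0.4969 [x] (3,5)
    t=1.5322 [x] (4,5)
    t=2.3569 [y] (4,6)
    t=2.5675 [x] (5,6)
    t=3.6028 [x] (6,6)
    t=4.6380 [x] (7,6) — stop
  → r_3 = 4.6380

ranges = [1.5736, 4.5449, 4.6380]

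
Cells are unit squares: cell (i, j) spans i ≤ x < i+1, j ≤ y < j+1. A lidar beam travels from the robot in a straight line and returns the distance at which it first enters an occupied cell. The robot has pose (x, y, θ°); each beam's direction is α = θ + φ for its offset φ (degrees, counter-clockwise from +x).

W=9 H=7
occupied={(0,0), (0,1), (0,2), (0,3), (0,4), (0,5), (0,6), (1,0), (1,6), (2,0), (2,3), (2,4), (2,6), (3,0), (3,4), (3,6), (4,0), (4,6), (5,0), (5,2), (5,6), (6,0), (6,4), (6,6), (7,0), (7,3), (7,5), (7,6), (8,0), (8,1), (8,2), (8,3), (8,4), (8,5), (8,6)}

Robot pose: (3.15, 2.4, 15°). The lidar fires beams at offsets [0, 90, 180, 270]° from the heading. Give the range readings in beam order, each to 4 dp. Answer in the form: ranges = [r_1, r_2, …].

ranges = [1.9153, 0.6212, 2.2258, 1.4494]

beam 1: φ=0°, α=15°
  cosα=0.9659 sinα=0.2588 | (3,2) | tMaxX 0.8800 tMaxY 2.3182 | tΔX 1.0353 tΔY 3.8637
    t=0.8800 [x] (4,2)
    t=1.9153 [x] (5,2) — stop
  → r_1 = 1.9153
beam 2: φ=90°, α=105°
  cosα=-0.2588 sinα=0.9659 | (3,2) | tMaxX 0.5796 tMaxY 0.6212 | tΔX 3.8637 tΔY 1.0353
    t=0.5796 [x] (2,2)
    t=0.6212 [y] (2,3) — stop
  → r_2 = 0.6212
beam 3: φ=180°, α=195°
  cosα=-0.9659 sinα=-0.2588 | (3,2) | tMaxX 0.1553 tMaxY 1.5455 | tΔX 1.0353 tΔY 3.8637
    t=0.1553 [x] (2,2)
    t=1.1906 [x] (1,2)
    t=1.5455 [y] (1,1)
    t=2.2258 [x] (0,1) — stop
  → r_3 = 2.2258
beam 4: φ=270°, α=285°
  cosα=0.2588 sinα=-0.9659 | (3,2) | tMaxX 3.2841 tMaxY 0.4141 | tΔX 3.8637 tΔY 1.0353
    t=0.4141 [y] (3,1)
    t=1.4494 [y] (3,0) — stop
  → r_4 = 1.4494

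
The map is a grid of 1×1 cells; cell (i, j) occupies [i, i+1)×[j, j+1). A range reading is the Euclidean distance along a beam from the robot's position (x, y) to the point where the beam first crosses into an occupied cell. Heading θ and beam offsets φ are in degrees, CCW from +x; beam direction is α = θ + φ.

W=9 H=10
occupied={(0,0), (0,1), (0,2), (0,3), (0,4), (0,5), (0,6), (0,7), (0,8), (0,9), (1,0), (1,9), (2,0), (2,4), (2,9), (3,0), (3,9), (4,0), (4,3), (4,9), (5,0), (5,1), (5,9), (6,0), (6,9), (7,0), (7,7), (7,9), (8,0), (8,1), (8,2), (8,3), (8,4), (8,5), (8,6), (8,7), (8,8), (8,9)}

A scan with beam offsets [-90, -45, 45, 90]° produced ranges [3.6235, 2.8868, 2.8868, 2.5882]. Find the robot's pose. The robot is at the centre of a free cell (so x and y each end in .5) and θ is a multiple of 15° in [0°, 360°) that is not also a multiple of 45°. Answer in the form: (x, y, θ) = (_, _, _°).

Enumerate (i+0.5, j+0.5, θ) over the 52 free cells and 16 admissible headings. For each, cast all 4 beams and compare to the given ranges.
  (5.5, 6.5, 345°): beam 1 = 2.5882 ≠ 3.6235 ✗
  (6.5, 4.5, 120°): beam 1 = 1.7321 ≠ 3.6235 ✗
  (6.5, 6.5, 195°): beam 1 = 2.5882 ≠ 3.6235 ✗
  (4.5, 1.5, 210°): beam 1 = 3.0000 ≠ 3.6235 ✗
  …
  (3.5, 6.5, 105°): r_1=3.6235, r_2=2.8868, r_3=2.8868, r_4=2.5882 — all match ✓
Unique over the lattice → pose = (3.5, 6.5, 105°).

(x, y, θ) = (3.5, 6.5, 105°)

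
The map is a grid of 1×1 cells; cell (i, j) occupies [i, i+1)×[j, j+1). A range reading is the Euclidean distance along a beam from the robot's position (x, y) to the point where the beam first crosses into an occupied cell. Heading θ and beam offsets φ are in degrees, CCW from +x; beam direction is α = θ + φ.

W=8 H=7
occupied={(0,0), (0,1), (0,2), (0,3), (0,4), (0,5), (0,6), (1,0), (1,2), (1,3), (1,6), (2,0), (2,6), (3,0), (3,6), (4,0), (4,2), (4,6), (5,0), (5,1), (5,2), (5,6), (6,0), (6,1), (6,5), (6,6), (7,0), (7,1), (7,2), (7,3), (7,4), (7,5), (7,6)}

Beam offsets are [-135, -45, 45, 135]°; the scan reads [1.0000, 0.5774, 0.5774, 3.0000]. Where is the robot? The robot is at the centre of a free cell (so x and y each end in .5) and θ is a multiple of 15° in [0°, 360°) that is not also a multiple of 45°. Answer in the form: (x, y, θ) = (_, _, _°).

Enumerate (i+0.5, j+0.5, θ) over the 23 free cells and 16 admissible headings. For each, cast all 4 beams and compare to the given ranges.
  (4.5, 3.5, 75°): beam 1 = 0.5774 ≠ 1.0000 ✗
  (3.5, 3.5, 120°): beam 1 = 1.9319 ≠ 1.0000 ✗
  (4.5, 4.5, 255°): beam 1 = 1.7321 ≠ 1.0000 ✗
  (6.5, 4.5, 60°): beam 1 = 1.9319 ≠ 1.0000 ✗
  …
  (1.5, 4.5, 255°): r_1=1.0000, r_2=0.5774, r_3=0.5774, r_4=3.0000 — all match ✓
No second candidate reproduces the full scan.

(x, y, θ) = (1.5, 4.5, 255°)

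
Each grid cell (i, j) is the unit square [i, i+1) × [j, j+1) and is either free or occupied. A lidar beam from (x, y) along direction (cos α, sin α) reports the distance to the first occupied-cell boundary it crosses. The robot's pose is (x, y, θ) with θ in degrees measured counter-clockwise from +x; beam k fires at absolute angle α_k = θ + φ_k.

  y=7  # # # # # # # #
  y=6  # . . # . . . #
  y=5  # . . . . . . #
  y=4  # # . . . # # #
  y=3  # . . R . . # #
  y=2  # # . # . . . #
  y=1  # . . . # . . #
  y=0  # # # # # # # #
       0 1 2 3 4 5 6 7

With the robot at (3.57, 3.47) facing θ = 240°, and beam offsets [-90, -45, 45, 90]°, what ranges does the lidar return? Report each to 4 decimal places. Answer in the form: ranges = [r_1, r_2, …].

beam 1: φ=-90°, α=150°
  direction (-0.8660, 0.5000); cell (3,3); t to first gridline: x 0.6582, y 1.0600 (then +1.1547 / +2.0000)
    (2,3) via x @ 0.6582
    (2,4) via y @ 1.0600
    (1,4) via x @ 1.8129  # hit
  → r_1 = 1.8129
beam 2: φ=-45°, α=195°
  direction (-0.9659, -0.2588); cell (3,3); t to first gridline: x 0.5901, y 1.8159 (then +1.0353 / +3.8637)
    (2,3) via x @ 0.5901
    (1,3) via x @ 1.6254
    (1,2) via y @ 1.8159  # hit
  → r_2 = 1.8159
beam 3: φ=45°, α=285°
  direction (0.2588, -0.9659); cell (3,3); t to first gridline: x 1.6614, y 0.4866 (then +3.8637 / +1.0353)
    (3,2) via y @ 0.4866  # hit
  → r_3 = 0.4866
beam 4: φ=90°, α=330°
  direction (0.8660, -0.5000); cell (3,3); t to first gridline: x 0.4965, y 0.9400 (then +1.1547 / +2.0000)
    (4,3) via x @ 0.4965
    (4,2) via y @ 0.9400
    (5,2) via x @ 1.6512
    (6,2) via x @ 2.8059
    (6,1) via y @ 2.9400
    (7,1) via x @ 3.9606  # hit
  → r_4 = 3.9606

ranges = [1.8129, 1.8159, 0.4866, 3.9606]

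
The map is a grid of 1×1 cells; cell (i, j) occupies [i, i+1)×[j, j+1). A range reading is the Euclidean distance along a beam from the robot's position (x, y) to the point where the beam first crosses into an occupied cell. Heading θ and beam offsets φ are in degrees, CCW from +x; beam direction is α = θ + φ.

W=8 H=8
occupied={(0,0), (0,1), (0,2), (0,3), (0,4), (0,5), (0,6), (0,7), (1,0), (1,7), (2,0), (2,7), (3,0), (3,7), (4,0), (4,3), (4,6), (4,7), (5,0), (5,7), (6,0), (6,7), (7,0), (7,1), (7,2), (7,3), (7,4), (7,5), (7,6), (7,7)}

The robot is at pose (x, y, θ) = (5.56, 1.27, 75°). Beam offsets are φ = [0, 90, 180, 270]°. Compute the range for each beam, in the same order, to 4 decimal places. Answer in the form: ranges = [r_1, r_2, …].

beam 1: φ=0°, α=75°
  d=(0.2588,0.9659)  start (5,1)  tX=1.7000 tY=0.7558  stride 1/|dx|=3.8637 1/|dy|=1.0353
    cross y-line → (5,2), t=0.7558
    cross x-line → (6,2), t=1.7000
    cross y-line → (6,3), t=1.7910
    cross y-line → (6,4), t=2.8263
    cross y-line → (6,5), t=3.8616
    cross y-line → (6,6), t=4.8969
    cross x-line → (7,6), t=5.5637 (wall)
  → r_1 = 5.5637
beam 2: φ=90°, α=165°
  d=(-0.9659,0.2588)  start (5,1)  tX=0.5798 tY=2.8205  stride 1/|dx|=1.0353 1/|dy|=3.8637
    cross x-line → (4,1), t=0.5798
    cross x-line → (3,1), t=1.6150
    cross x-line → (2,1), t=2.6503
    cross y-line → (2,2), t=2.8205
    cross x-line → (1,2), t=3.6856
    cross x-line → (0,2), t=4.7209 (wall)
  → r_2 = 4.7209
beam 3: φ=180°, α=255°
  d=(-0.2588,-0.9659)  start (5,1)  tX=2.1637 tY=0.2795  stride 1/|dx|=3.8637 1/|dy|=1.0353
    cross y-line → (5,0), t=0.2795 (wall)
  → r_3 = 0.2795
beam 4: φ=270°, α=345°
  d=(0.9659,-0.2588)  start (5,1)  tX=0.4555 tY=1.0432  stride 1/|dx|=1.0353 1/|dy|=3.8637
    cross x-line → (6,1), t=0.4555
    cross y-line → (6,0), t=1.0432 (wall)
  → r_4 = 1.0432

ranges = [5.5637, 4.7209, 0.2795, 1.0432]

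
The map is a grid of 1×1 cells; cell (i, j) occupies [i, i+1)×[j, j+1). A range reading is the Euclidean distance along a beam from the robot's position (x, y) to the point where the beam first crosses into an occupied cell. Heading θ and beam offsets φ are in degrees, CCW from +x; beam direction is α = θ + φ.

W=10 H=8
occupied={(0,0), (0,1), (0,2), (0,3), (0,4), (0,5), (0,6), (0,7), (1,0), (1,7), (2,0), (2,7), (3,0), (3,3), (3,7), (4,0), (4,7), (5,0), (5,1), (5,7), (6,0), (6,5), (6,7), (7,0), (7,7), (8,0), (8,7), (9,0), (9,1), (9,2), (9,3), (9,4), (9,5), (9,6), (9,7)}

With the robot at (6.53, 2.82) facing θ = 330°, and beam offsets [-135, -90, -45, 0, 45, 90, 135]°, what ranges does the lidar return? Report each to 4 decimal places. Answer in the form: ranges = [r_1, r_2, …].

beam 1: φ=-135°, α=195°
  d=(-0.9659,-0.2588)  start (6,2)  tX=0.5487 tY=3.1682  stride 1/|dx|=1.0353 1/|dy|=3.8637
    cross x-line → (5,2), t=0.5487
    cross x-line → (4,2), t=1.5840
    cross x-line → (3,2), t=2.6192
    cross y-line → (3,1), t=3.1682
    cross x-line → (2,1), t=3.6545
    cross x-line → (1,1), t=4.6898
    cross x-line → (0,1), t=5.7251 (wall)
  → r_1 = 5.7251
beam 2: φ=-90°, α=240°
  d=(-0.5000,-0.8660)  start (6,2)  tX=1.0600 tY=0.9469  stride 1/|dx|=2.0000 1/|dy|=1.1547
    cross y-line → (6,1), t=0.9469
    cross x-line → (5,1), t=1.0600 (wall)
  → r_2 = 1.0600
beam 3: φ=-45°, α=285°
  d=(0.2588,-0.9659)  start (6,2)  tX=1.8159 tY=0.8489  stride 1/|dx|=3.8637 1/|dy|=1.0353
    cross y-line → (6,1), t=0.8489
    cross x-line → (7,1), t=1.8159
    cross y-line → (7,0), t=1.8842 (wall)
  → r_3 = 1.8842
beam 4: φ=0°, α=330°
  d=(0.8660,-0.5000)  start (6,2)  tX=0.5427 tY=1.6400  stride 1/|dx|=1.1547 1/|dy|=2.0000
    cross x-line → (7,2), t=0.5427
    cross y-line → (7,1), t=1.6400
    cross x-line → (8,1), t=1.6974
    cross x-line → (9,1), t=2.8521 (wall)
  → r_4 = 2.8521
beam 5: φ=45°, α=15°
  d=(0.9659,0.2588)  start (6,2)  tX=0.4866 tY=0.6955  stride 1/|dx|=1.0353 1/|dy|=3.8637
    cross x-line → (7,2), t=0.4866
    cross y-line → (7,3), t=0.6955
    cross x-line → (8,3), t=1.5219
    cross x-line → (9,3), t=2.5571 (wall)
  → r_5 = 2.5571
beam 6: φ=90°, α=60°
  d=(0.5000,0.8660)  start (6,2)  tX=0.9400 tY=0.2078  stride 1/|dx|=2.0000 1/|dy|=1.1547
    cross y-line → (6,3), t=0.2078
    cross x-line → (7,3), t=0.9400
    cross y-line → (7,4), t=1.3625
    cross y-line → (7,5), t=2.5172
    cross x-line → (8,5), t=2.9400
    cross y-line → (8,6), t=3.6719
    cross y-line → (8,7), t=4.8266 (wall)
  → r_6 = 4.8266
beam 7: φ=135°, α=105°
  d=(-0.2588,0.9659)  start (6,2)  tX=2.0478 tY=0.1863  stride 1/|dx|=3.8637 1/|dy|=1.0353
    cross y-line → (6,3), t=0.1863
    cross y-line → (6,4), t=1.2216
    cross x-line → (5,4), t=2.0478
    cross y-line → (5,5), t=2.2569
    cross y-line → (5,6), t=3.2922
    cross y-line → (5,7), t=4.3275 (wall)
  → r_7 = 4.3275

ranges = [5.7251, 1.0600, 1.8842, 2.8521, 2.5571, 4.8266, 4.3275]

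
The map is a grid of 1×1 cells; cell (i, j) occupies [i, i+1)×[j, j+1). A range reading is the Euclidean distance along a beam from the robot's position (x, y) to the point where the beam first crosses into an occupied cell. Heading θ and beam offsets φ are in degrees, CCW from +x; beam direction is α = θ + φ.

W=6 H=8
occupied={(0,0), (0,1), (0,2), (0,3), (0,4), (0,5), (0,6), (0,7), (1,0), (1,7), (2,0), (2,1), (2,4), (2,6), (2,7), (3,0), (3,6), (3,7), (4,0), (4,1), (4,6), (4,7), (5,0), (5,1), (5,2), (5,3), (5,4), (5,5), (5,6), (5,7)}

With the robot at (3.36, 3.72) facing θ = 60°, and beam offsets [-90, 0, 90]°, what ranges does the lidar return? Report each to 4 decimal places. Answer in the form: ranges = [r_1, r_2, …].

beam 1: φ=-90°, α=330°
  cosα=0.8660 sinα=-0.5000 | (3,3) | tMaxX 0.7390 tMaxY 1.4400 | tΔX 1.1547 tΔY 2.0000
    t=0.7390 [x] (4,3)
    t=1.4400 [y] (4,2)
    t=1.8937 [x] (5,2) — stop
  → r_1 = 1.8937
beam 2: φ=0°, α=60°
  cosα=0.5000 sinα=0.8660 | (3,3) | tMaxX 1.2800 tMaxY 0.3233 | tΔX 2.0000 tΔY 1.1547
    t=0.3233 [y] (3,4)
    t=1.2800 [x] (4,4)
    t=1.4780 [y] (4,5)
    t=2.6327 [y] (4,6) — stop
  → r_2 = 2.6327
beam 3: φ=90°, α=150°
  cosα=-0.8660 sinα=0.5000 | (3,3) | tMaxX 0.4157 tMaxY 0.5600 | tΔX 1.1547 tΔY 2.0000
    t=0.4157 [x] (2,3)
    t=0.5600 [y] (2,4) — stop
  → r_3 = 0.5600

ranges = [1.8937, 2.6327, 0.5600]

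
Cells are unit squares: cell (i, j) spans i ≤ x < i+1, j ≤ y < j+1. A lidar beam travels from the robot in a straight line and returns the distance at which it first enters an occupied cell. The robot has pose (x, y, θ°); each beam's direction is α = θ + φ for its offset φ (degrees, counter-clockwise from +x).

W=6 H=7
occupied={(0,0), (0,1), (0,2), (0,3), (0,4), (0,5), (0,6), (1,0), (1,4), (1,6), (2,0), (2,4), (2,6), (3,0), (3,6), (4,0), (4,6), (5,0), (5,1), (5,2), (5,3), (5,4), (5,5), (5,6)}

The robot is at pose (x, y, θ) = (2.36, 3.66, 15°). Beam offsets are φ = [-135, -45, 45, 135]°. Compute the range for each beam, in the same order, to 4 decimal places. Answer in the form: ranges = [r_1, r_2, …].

beam 1: φ=-135°, α=240°
  cosα=-0.5000 sinα=-0.8660 | (2,3) | tMaxX 0.7200 tMaxY 0.7621 | tΔX 2.0000 tΔY 1.1547
    t=0.7200 [x] (1,3)
    t=0.7621 [y] (1,2)
    t=1.9168 [y] (1,1)
    t=2.7200 [x] (0,1) — stop
  → r_1 = 2.7200
beam 2: φ=-45°, α=330°
  cosα=0.8660 sinα=-0.5000 | (2,3) | tMaxX 0.7390 tMaxY 1.3200 | tΔX 1.1547 tΔY 2.0000
    t=0.7390 [x] (3,3)
    t=1.3200 [y] (3,2)
    t=1.8937 [x] (4,2)
    t=3.0484 [x] (5,2) — stop
  → r_2 = 3.0484
beam 3: φ=45°, α=60°
  cosα=0.5000 sinα=0.8660 | (2,3) | tMaxX 1.2800 tMaxY 0.3926 | tΔX 2.0000 tΔY 1.1547
    t=0.3926 [y] (2,4) — stop
  → r_3 = 0.3926
beam 4: φ=135°, α=150°
  cosα=-0.8660 sinα=0.5000 | (2,3) | tMaxX 0.4157 tMaxY 0.6800 | tΔX 1.1547 tΔY 2.0000
    t=0.4157 [x] (1,3)
    t=0.6800 [y] (1,4) — stop
  → r_4 = 0.6800

ranges = [2.7200, 3.0484, 0.3926, 0.6800]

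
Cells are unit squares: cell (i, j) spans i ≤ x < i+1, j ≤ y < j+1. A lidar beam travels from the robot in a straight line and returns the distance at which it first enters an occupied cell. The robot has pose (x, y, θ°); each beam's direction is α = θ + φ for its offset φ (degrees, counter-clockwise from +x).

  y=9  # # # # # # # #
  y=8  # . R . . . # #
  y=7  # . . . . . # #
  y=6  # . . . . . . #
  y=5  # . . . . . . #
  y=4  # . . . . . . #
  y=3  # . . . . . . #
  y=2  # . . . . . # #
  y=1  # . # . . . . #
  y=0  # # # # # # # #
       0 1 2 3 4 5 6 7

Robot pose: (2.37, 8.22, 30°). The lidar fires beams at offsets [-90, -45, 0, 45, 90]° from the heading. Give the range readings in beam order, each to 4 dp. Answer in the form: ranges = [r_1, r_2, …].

ranges = [8.3369, 3.7581, 1.5600, 0.8075, 0.9007]

beam 1: φ=-90°, α=300°
  d=(0.5000,-0.8660)  start (2,8)  tX=1.2600 tY=0.2540  stride 1/|dx|=2.0000 1/|dy|=1.1547
    cross y-line → (2,7), t=0.2540
    cross x-line → (3,7), t=1.2600
    cross y-line → (3,6), t=1.4087
    cross y-line → (3,5), t=2.5634
    cross x-line → (4,5), t=3.2600
    cross y-line → (4,4), t=3.7181
    cross y-line → (4,3), t=4.8728
    cross x-line → (5,3), t=5.2600
    cross y-line → (5,2), t=6.0275
    cross y-line → (5,1), t=7.1822
    cross x-line → (6,1), t=7.2600
    cross y-line → (6,0), t=8.3369 (wall)
  → r_1 = 8.3369
beam 2: φ=-45°, α=345°
  d=(0.9659,-0.2588)  start (2,8)  tX=0.6522 tY=0.8500  stride 1/|dx|=1.0353 1/|dy|=3.8637
    cross x-line → (3,8), t=0.6522
    cross y-line → (3,7), t=0.8500
    cross x-line → (4,7), t=1.6875
    cross x-line → (5,7), t=2.7228
    cross x-line → (6,7), t=3.7581 (wall)
  → r_2 = 3.7581
beam 3: φ=0°, α=30°
  d=(0.8660,0.5000)  start (2,8)  tX=0.7275 tY=1.5600  stride 1/|dx|=1.1547 1/|dy|=2.0000
    cross x-line → (3,8), t=0.7275
    cross y-line → (3,9), t=1.5600 (wall)
  → r_3 = 1.5600
beam 4: φ=45°, α=75°
  d=(0.2588,0.9659)  start (2,8)  tX=2.4341 tY=0.8075  stride 1/|dx|=3.8637 1/|dy|=1.0353
    cross y-line → (2,9), t=0.8075 (wall)
  → r_4 = 0.8075
beam 5: φ=90°, α=120°
  d=(-0.5000,0.8660)  start (2,8)  tX=0.7400 tY=0.9007  stride 1/|dx|=2.0000 1/|dy|=1.1547
    cross x-line → (1,8), t=0.7400
    cross y-line → (1,9), t=0.9007 (wall)
  → r_5 = 0.9007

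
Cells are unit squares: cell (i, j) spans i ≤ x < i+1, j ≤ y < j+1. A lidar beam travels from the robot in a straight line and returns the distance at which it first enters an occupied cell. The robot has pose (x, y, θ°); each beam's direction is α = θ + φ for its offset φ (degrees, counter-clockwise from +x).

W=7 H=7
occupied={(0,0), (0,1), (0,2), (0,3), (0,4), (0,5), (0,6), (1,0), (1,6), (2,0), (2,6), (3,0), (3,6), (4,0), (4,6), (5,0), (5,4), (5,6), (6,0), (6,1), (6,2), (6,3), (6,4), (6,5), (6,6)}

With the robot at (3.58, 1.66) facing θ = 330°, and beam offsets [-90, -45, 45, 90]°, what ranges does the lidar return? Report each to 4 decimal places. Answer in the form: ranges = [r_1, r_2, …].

beam 1: φ=-90°, α=240°
  d=(-0.5000,-0.8660)  start (3,1)  tX=1.1600 tY=0.7621  stride 1/|dx|=2.0000 1/|dy|=1.1547
    cross y-line → (3,0), t=0.7621 (wall)
  → r_1 = 0.7621
beam 2: φ=-45°, α=285°
  d=(0.2588,-0.9659)  start (3,1)  tX=1.6228 tY=0.6833  stride 1/|dx|=3.8637 1/|dy|=1.0353
    cross y-line → (3,0), t=0.6833 (wall)
  → r_2 = 0.6833
beam 3: φ=45°, α=15°
  d=(0.9659,0.2588)  start (3,1)  tX=0.4348 tY=1.3137  stride 1/|dx|=1.0353 1/|dy|=3.8637
    cross x-line → (4,1), t=0.4348
    cross y-line → (4,2), t=1.3137
    cross x-line → (5,2), t=1.4701
    cross x-line → (6,2), t=2.5054 (wall)
  → r_3 = 2.5054
beam 4: φ=90°, α=60°
  d=(0.5000,0.8660)  start (3,1)  tX=0.8400 tY=0.3926  stride 1/|dx|=2.0000 1/|dy|=1.1547
    cross y-line → (3,2), t=0.3926
    cross x-line → (4,2), t=0.8400
    cross y-line → (4,3), t=1.5473
    cross y-line → (4,4), t=2.7020
    cross x-line → (5,4), t=2.8400 (wall)
  → r_4 = 2.8400

ranges = [0.7621, 0.6833, 2.5054, 2.8400]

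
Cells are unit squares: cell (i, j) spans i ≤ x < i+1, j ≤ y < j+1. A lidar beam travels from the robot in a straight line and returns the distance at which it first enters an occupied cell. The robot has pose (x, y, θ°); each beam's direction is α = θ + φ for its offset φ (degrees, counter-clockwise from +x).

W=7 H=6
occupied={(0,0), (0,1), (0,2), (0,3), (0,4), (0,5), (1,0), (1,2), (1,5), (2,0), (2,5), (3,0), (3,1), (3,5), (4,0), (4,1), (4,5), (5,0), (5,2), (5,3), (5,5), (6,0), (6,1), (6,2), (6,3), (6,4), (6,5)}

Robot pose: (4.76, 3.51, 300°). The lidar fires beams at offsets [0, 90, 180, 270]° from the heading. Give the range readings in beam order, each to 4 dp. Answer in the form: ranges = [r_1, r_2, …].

beam 1: φ=0°, α=300°
  cosα=0.5000 sinα=-0.8660 | (4,3) | tMaxX 0.4800 tMaxY 0.5889 | tΔX 2.0000 tΔY 1.1547
    t=0.4800 [x] (5,3) — stop
  → r_1 = 0.4800
beam 2: φ=90°, α=30°
  cosα=0.8660 sinα=0.5000 | (4,3) | tMaxX 0.2771 tMaxY 0.9800 | tΔX 1.1547 tΔY 2.0000
    t=0.2771 [x] (5,3) — stop
  → r_2 = 0.2771
beam 3: φ=180°, α=120°
  cosα=-0.5000 sinα=0.8660 | (4,3) | tMaxX 1.5200 tMaxY 0.5658 | tΔX 2.0000 tΔY 1.1547
    t=0.5658 [y] (4,4)
    t=1.5200 [x] (3,4)
    t=1.7205 [y] (3,5) — stop
  → r_3 = 1.7205
beam 4: φ=270°, α=210°
  cosα=-0.8660 sinα=-0.5000 | (4,3) | tMaxX 0.8776 tMaxY 1.0200 | tΔX 1.1547 tΔY 2.0000
    t=0.8776 [x] (3,3)
    t=1.0200 [y] (3,2)
    t=2.0323 [x] (2,2)
    t=3.0200 [y] (2,1)
    t=3.1870 [x] (1,1)
    t=4.3417 [x] (0,1) — stop
  → r_4 = 4.3417

ranges = [0.4800, 0.2771, 1.7205, 4.3417]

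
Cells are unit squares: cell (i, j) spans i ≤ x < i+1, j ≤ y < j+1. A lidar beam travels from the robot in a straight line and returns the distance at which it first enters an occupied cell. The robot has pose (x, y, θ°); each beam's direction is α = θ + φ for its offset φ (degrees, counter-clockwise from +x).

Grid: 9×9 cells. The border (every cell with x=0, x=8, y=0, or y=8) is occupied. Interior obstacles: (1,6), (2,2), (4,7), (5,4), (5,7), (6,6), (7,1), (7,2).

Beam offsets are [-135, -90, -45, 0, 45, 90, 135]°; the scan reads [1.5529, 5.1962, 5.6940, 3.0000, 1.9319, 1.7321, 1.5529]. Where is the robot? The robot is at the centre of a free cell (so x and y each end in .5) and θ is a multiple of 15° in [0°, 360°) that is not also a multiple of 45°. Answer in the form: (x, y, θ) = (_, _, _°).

Candidates: 41 free-cell centres × 16 headings = 656 poses. Raycast each; keep the one whose scan matches to 4 dp.
  (2.5, 7.5, 105°): beam 1 = 6.3509 ≠ 1.5529 ✗
  (5.5, 5.5, 210°): beam 2 = 1.7321 ≠ 5.1962 ✗
  (7.5, 4.5, 105°): beam 1 = 0.5774 ≠ 1.5529 ✗
  (7.5, 7.5, 300°): beam 2 = 1.0000 ≠ 5.1962 ✗
  …
  (2.5, 4.5, 60°): r_1=1.5529, r_2=5.1962, r_3=5.6940, r_4=3.0000, r_5=1.9319, r_6=1.7321, r_7=1.5529 — all match ✓
Unique over the lattice → pose = (2.5, 4.5, 60°).

(x, y, θ) = (2.5, 4.5, 60°)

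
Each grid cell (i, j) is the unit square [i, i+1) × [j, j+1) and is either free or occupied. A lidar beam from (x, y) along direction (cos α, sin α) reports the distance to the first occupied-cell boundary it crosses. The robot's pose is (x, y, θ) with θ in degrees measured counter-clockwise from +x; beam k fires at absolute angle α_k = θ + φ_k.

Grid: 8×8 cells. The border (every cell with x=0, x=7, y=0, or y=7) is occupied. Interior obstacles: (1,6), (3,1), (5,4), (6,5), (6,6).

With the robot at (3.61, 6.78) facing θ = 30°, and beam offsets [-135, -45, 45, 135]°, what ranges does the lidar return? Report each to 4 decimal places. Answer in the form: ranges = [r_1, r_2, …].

ranges = [5.9839, 2.4743, 0.2278, 0.8500]

beam 1: φ=-135°, α=255°
  cosα=-0.2588 sinα=-0.9659 | (3,6) | tMaxX 2.3569 tMaxY 0.8075 | tΔX 3.8637 tΔY 1.0353
    t=0.8075 [y] (3,5)
    t=1.8428 [y] (3,4)
    t=2.3569 [x] (2,4)
    t=2.8781 [y] (2,3)
    t=3.9133 [y] (2,2)
    t=4.9486 [y] (2,1)
    t=5.9839 [y] (2,0) — stop
  → r_1 = 5.9839
beam 2: φ=-45°, α=345°
  cosα=0.9659 sinα=-0.2588 | (3,6) | tMaxX 0.4038 tMaxY 3.0137 | tΔX 1.0353 tΔY 3.8637
    t=0.4038 [x] (4,6)
    t=1.4390 [x] (5,6)
    t=2.4743 [x] (6,6) — stop
  → r_2 = 2.4743
beam 3: φ=45°, α=75°
  cosα=0.2588 sinα=0.9659 | (3,6) | tMaxX 1.5068 tMaxY 0.2278 | tΔX 3.8637 tΔY 1.0353
    t=0.2278 [y] (3,7) — stop
  → r_3 = 0.2278
beam 4: φ=135°, α=165°
  cosα=-0.9659 sinα=0.2588 | (3,6) | tMaxX 0.6315 tMaxY 0.8500 | tΔX 1.0353 tΔY 3.8637
    t=0.6315 [x] (2,6)
    t=0.8500 [y] (2,7) — stop
  → r_4 = 0.8500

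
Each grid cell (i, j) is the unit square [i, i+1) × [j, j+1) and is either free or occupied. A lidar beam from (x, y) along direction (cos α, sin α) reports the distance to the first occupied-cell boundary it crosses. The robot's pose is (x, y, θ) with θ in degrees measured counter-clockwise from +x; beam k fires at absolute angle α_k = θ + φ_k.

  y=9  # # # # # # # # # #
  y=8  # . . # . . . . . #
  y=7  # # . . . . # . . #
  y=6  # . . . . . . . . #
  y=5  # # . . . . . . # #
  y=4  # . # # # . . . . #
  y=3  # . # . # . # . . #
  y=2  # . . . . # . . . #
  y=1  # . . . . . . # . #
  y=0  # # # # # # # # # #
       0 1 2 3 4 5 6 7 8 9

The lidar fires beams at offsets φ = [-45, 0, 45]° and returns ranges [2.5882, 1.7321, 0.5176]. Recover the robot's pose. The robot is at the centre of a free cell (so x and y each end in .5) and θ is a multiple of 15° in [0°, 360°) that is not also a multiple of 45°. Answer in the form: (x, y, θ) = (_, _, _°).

Candidates: 51 free-cell centres × 16 headings = 816 poses. Raycast each; keep the one whose scan matches to 4 dp.
  (8.5, 1.5, 75°): beam 1 = 0.5774 ≠ 2.5882 ✗
  (4.5, 6.5, 255°): beam 1 = 2.8868 ≠ 2.5882 ✗
  (2.5, 8.5, 105°): beam 1 = 0.5774 ≠ 2.5882 ✗
  …
  (2.5, 5.5, 120°): r_1=2.5882, r_2=1.7321, r_3=0.5176 — all match ✓
Only this pose fits every beam.

(x, y, θ) = (2.5, 5.5, 120°)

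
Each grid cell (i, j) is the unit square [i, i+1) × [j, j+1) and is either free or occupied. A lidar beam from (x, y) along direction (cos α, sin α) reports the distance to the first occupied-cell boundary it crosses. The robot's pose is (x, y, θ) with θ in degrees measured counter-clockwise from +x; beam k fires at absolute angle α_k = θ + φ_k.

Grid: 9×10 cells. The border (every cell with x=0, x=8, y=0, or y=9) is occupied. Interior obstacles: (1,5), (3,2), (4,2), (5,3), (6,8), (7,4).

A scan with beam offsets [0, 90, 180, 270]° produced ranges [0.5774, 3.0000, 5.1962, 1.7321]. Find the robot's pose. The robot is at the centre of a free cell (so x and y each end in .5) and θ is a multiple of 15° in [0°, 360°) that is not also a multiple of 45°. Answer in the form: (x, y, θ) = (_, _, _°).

Enumerate (i+0.5, j+0.5, θ) over the 50 free cells and 16 admissible headings. For each, cast all 4 beams and compare to the given ranges.
  (5.5, 7.5, 105°): beam 1 = 1.5529 ≠ 0.5774 ✗
  (7.5, 7.5, 75°): beam 1 = 1.5529 ≠ 0.5774 ✗
  (6.5, 3.5, 15°): beam 1 = 1.5529 ≠ 0.5774 ✗
  (7.5, 5.5, 120°): beam 1 = 2.8868 ≠ 0.5774 ✗
  (7.5, 2.5, 150°): beam 1 = 1.7321 ≠ 0.5774 ✗
  …
  (6.5, 7.5, 60°): r_1=0.5774, r_2=3.0000, r_3=5.1962, r_4=1.7321 — all match ✓
Only this pose fits every beam.

(x, y, θ) = (6.5, 7.5, 60°)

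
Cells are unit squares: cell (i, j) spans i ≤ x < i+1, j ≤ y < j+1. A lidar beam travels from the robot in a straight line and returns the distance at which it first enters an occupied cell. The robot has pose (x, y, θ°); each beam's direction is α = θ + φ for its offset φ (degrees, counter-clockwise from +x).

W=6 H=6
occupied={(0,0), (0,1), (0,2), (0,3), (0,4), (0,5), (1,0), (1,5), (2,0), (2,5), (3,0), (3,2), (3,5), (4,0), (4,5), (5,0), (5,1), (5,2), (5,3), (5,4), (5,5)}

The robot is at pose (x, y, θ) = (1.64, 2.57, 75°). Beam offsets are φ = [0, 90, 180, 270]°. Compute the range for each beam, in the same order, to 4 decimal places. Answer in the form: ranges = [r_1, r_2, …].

beam 1: φ=0°, α=75°
  cosα=0.2588 sinα=0.9659 | (1,2) | tMaxX 1.3909 tMaxY 0.4452 | tΔX 3.8637 tΔY 1.0353
    t=0.4452 [y] (1,3)
    t=1.3909 [x] (2,3)
    t=1.4804 [y] (2,4)
    t=2.5157 [y] (2,5) — stop
  → r_1 = 2.5157
beam 2: φ=90°, α=165°
  cosα=-0.9659 sinα=0.2588 | (1,2) | tMaxX 0.6626 tMaxY 1.6614 | tΔX 1.0353 tΔY 3.8637
    t=0.6626 [x] (0,2) — stop
  → r_2 = 0.6626
beam 3: φ=180°, α=255°
  cosα=-0.2588 sinα=-0.9659 | (1,2) | tMaxX 2.4728 tMaxY 0.5901 | tΔX 3.8637 tΔY 1.0353
    t=0.5901 [y] (1,1)
    t=1.6254 [y] (1,0) — stop
  → r_3 = 1.6254
beam 4: φ=270°, α=345°
  cosα=0.9659 sinα=-0.2588 | (1,2) | tMaxX 0.3727 tMaxY 2.2023 | tΔX 1.0353 tΔY 3.8637
    t=0.3727 [x] (2,2)
    t=1.4080 [x] (3,2) — stop
  → r_4 = 1.4080

ranges = [2.5157, 0.6626, 1.6254, 1.4080]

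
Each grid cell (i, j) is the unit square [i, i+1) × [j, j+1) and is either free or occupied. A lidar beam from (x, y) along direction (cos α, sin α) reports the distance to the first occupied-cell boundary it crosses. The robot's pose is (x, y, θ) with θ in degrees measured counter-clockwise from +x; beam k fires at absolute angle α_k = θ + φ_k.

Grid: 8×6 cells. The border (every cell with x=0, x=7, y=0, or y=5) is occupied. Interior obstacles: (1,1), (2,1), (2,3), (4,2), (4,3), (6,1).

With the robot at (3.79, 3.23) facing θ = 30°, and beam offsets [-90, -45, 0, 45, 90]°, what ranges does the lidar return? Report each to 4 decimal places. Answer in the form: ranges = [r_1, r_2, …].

beam 1: φ=-90°, α=300°
  direction (0.5000, -0.8660); cell (3,3); t to first gridline: x 0.4200, y 0.2656 (then +2.0000 / +1.1547)
    (3,2) via y @ 0.2656
    (4,2) via x @ 0.4200  # hit
  → r_1 = 0.4200
beam 2: φ=-45°, α=345°
  direction (0.9659, -0.2588); cell (3,3); t to first gridline: x 0.2174, y 0.8887 (then +1.0353 / +3.8637)
    (4,3) via x @ 0.2174  # hit
  → r_2 = 0.2174
beam 3: φ=0°, α=30°
  direction (0.8660, 0.5000); cell (3,3); t to first gridline: x 0.2425, y 1.5400 (then +1.1547 / +2.0000)
    (4,3) via x @ 0.2425  # hit
  → r_3 = 0.2425
beam 4: φ=45°, α=75°
  direction (0.2588, 0.9659); cell (3,3); t to first gridline: x 0.8114, y 0.7972 (then +3.8637 / +1.0353)
    (3,4) via y @ 0.7972
    (4,4) via x @ 0.8114
    (4,5) via y @ 1.8324  # hit
  → r_4 = 1.8324
beam 5: φ=90°, α=120°
  direction (-0.5000, 0.8660); cell (3,3); t to first gridline: x 1.5800, y 0.8891 (then +2.0000 / +1.1547)
    (3,4) via y @ 0.8891
    (2,4) via x @ 1.5800
    (2,5) via y @ 2.0438  # hit
  → r_5 = 2.0438

ranges = [0.4200, 0.2174, 0.2425, 1.8324, 2.0438]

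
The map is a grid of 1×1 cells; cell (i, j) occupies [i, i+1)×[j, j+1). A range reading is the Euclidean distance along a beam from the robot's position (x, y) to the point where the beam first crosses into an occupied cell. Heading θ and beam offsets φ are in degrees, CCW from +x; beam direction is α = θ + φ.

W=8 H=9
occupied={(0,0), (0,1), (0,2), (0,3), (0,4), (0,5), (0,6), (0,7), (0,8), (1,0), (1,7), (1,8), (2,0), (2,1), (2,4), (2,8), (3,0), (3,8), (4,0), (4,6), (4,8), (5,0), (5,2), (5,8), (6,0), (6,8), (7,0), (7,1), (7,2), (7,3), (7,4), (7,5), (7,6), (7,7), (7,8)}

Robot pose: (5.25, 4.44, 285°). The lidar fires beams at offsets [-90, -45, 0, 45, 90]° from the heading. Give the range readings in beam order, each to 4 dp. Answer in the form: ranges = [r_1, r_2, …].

ranges = [4.3999, 3.9722, 1.4908, 2.0207, 1.8117]

beam 1: φ=-90°, α=195°
  cosα=-0.9659 sinα=-0.2588 | (5,4) | tMaxX 0.2588 tMaxY 1.7000 | tΔX 1.0353 tΔY 3.8637
    t=0.2588 [x] (4,4)
    t=1.2941 [x] (3,4)
    t=1.7000 [y] (3,3)
    t=2.3294 [x] (2,3)
    t=3.3646 [x] (1,3)
    t=4.3999 [x] (0,3) — stop
  → r_1 = 4.3999
beam 2: φ=-45°, α=240°
  cosα=-0.5000 sinα=-0.8660 | (5,4) | tMaxX 0.5000 tMaxY 0.5081 | tΔX 2.0000 tΔY 1.1547
    t=0.5000 [x] (4,4)
    t=0.5081 [y] (4,3)
    t=1.6628 [y] (4,2)
    t=2.5000 [x] (3,2)
    t=2.8175 [y] (3,1)
    t=3.9722 [y] (3,0) — stop
  → r_2 = 3.9722
beam 3: φ=0°, α=285°
  cosα=0.2588 sinα=-0.9659 | (5,4) | tMaxX 2.8978 tMaxY 0.4555 | tΔX 3.8637 tΔY 1.0353
    t=0.4555 [y] (5,3)
    t=1.4908 [y] (5,2) — stop
  → r_3 = 1.4908
beam 4: φ=45°, α=330°
  cosα=0.8660 sinα=-0.5000 | (5,4) | tMaxX 0.8660 tMaxY 0.8800 | tΔX 1.1547 tΔY 2.0000
    t=0.8660 [x] (6,4)
    t=0.8800 [y] (6,3)
    t=2.0207 [x] (7,3) — stop
  → r_4 = 2.0207
beam 5: φ=90°, α=15°
  cosα=0.9659 sinα=0.2588 | (5,4) | tMaxX 0.7765 tMaxY 2.1637 | tΔX 1.0353 tΔY 3.8637
    t=0.7765 [x] (6,4)
    t=1.8117 [x] (7,4) — stop
  → r_5 = 1.8117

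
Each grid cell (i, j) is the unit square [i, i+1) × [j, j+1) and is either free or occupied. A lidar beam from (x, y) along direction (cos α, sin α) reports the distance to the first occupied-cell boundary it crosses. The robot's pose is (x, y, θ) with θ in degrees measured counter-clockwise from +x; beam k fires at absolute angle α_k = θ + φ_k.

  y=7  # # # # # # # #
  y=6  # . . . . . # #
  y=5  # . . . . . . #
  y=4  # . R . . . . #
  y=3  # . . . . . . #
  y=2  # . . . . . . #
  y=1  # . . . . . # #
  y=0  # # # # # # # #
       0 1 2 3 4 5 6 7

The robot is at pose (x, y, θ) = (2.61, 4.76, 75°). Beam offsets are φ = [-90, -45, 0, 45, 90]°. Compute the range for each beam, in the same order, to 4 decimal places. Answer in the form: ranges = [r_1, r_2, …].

beam 1: φ=-90°, α=345°
  dir = (cos 345°, sin 345°) = (0.9659, -0.2588); from cell (2,4)
  next x-line at t=0.4038, next y-line at t=2.9364; Δt_x=1.0353, Δt_y=3.8637
    x: enter (3,4) at t=0.4038
    x: enter (4,4) at t=1.4390
    x: enter (5,4) at t=2.4743
    y: enter (5,3) at t=2.9364
    x: enter (6,3) at t=3.5096
    x: enter (7,3) at t=4.5449 ← occupied
  → r_1 = 4.5449
beam 2: φ=-45°, α=30°
  dir = (cos 30°, sin 30°) = (0.8660, 0.5000); from cell (2,4)
  next x-line at t=0.4503, next y-line at t=0.4800; Δt_x=1.1547, Δt_y=2.0000
    x: enter (3,4) at t=0.4503
    y: enter (3,5) at t=0.4800
    x: enter (4,5) at t=1.6050
    y: enter (4,6) at t=2.4800
    x: enter (5,6) at t=2.7597
    x: enter (6,6) at t=3.9144 ← occupied
  → r_2 = 3.9144
beam 3: φ=0°, α=75°
  dir = (cos 75°, sin 75°) = (0.2588, 0.9659); from cell (2,4)
  next x-line at t=1.5068, next y-line at t=0.2485; Δt_x=3.8637, Δt_y=1.0353
    y: enter (2,5) at t=0.2485
    y: enter (2,6) at t=1.2837
    x: enter (3,6) at t=1.5068
    y: enter (3,7) at t=2.3190 ← occupied
  → r_3 = 2.3190
beam 4: φ=45°, α=120°
  dir = (cos 120°, sin 120°) = (-0.5000, 0.8660); from cell (2,4)
  next x-line at t=1.2200, next y-line at t=0.2771; Δt_x=2.0000, Δt_y=1.1547
    y: enter (2,5) at t=0.2771
    x: enter (1,5) at t=1.2200
    y: enter (1,6) at t=1.4318
    y: enter (1,7) at t=2.5865 ← occupied
  → r_4 = 2.5865
beam 5: φ=90°, α=165°
  dir = (cos 165°, sin 165°) = (-0.9659, 0.2588); from cell (2,4)
  next x-line at t=0.6315, next y-line at t=0.9273; Δt_x=1.0353, Δt_y=3.8637
    x: enter (1,4) at t=0.6315
    y: enter (1,5) at t=0.9273
    x: enter (0,5) at t=1.6668 ← occupied
  → r_5 = 1.6668

ranges = [4.5449, 3.9144, 2.3190, 2.5865, 1.6668]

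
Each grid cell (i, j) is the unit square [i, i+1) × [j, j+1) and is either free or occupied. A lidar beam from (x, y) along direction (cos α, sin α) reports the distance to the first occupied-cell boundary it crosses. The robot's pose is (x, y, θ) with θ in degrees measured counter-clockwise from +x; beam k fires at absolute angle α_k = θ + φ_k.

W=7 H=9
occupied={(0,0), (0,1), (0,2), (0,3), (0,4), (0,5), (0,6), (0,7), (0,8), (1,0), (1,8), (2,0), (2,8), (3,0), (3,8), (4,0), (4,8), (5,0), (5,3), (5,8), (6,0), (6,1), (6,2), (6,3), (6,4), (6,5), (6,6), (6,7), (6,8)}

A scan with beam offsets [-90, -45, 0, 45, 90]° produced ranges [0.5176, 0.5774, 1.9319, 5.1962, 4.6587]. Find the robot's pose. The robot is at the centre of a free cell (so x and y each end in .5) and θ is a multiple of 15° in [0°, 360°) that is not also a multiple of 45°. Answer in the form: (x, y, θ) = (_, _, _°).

(x, y, θ) = (1.5, 5.5, 255°)

Enumerate (i+0.5, j+0.5, θ) over the 34 free cells and 16 admissible headings. For each, cast all 5 beams and compare to the given ranges.
  (4.5, 3.5, 30°): beam 1 = 2.8868 ≠ 0.5176 ✗
  (5.5, 4.5, 240°): beam 1 = 5.1962 ≠ 0.5176 ✗
  (2.5, 7.5, 255°): beam 1 = 1.5529 ≠ 0.5176 ✗
  (4.5, 1.5, 30°): beam 1 = 0.5774 ≠ 0.5176 ✗
  (2.5, 7.5, 75°): beam 1 = 3.6235 ≠ 0.5176 ✗
  …
  (1.5, 5.5, 255°): r_1=0.5176, r_2=0.5774, r_3=1.9319, r_4=5.1962, r_5=4.6587 — all match ✓
Unique over the lattice → pose = (1.5, 5.5, 255°).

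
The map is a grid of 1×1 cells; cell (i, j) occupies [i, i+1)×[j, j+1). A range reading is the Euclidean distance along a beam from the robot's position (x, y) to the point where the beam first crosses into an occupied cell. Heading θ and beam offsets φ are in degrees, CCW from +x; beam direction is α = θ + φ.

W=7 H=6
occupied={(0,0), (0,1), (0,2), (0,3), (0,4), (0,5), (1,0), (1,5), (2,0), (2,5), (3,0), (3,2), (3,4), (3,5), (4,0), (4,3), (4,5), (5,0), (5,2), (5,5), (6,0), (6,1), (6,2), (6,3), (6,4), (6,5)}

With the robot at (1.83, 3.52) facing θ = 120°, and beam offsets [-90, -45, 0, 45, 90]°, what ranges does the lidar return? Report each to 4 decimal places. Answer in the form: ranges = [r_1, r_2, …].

beam 1: φ=-90°, α=30°
  dir = (cos 30°, sin 30°) = (0.8660, 0.5000); from cell (1,3)
  next x-line at t=0.1963, next y-line at t=0.9600; Δt_x=1.1547, Δt_y=2.0000
    x: enter (2,3) at t=0.1963
    y: enter (2,4) at t=0.9600
    x: enter (3,4) at t=1.3510 ← occupied
  → r_1 = 1.3510
beam 2: φ=-45°, α=75°
  dir = (cos 75°, sin 75°) = (0.2588, 0.9659); from cell (1,3)
  next x-line at t=0.6568, next y-line at t=0.4969; Δt_x=3.8637, Δt_y=1.0353
    y: enter (1,4) at t=0.4969
    x: enter (2,4) at t=0.6568
    y: enter (2,5) at t=1.5322 ← occupied
  → r_2 = 1.5322
beam 3: φ=0°, α=120°
  dir = (cos 120°, sin 120°) = (-0.5000, 0.8660); from cell (1,3)
  next x-line at t=1.6600, next y-line at t=0.5543; Δt_x=2.0000, Δt_y=1.1547
    y: enter (1,4) at t=0.5543
    x: enter (0,4) at t=1.6600 ← occupied
  → r_3 = 1.6600
beam 4: φ=45°, α=165°
  dir = (cos 165°, sin 165°) = (-0.9659, 0.2588); from cell (1,3)
  next x-line at t=0.8593, next y-line at t=1.8546; Δt_x=1.0353, Δt_y=3.8637
    x: enter (0,3) at t=0.8593 ← occupied
  → r_4 = 0.8593
beam 5: φ=90°, α=210°
  dir = (cos 210°, sin 210°) = (-0.8660, -0.5000); from cell (1,3)
  next x-line at t=0.9584, next y-line at t=1.0400; Δt_x=1.1547, Δt_y=2.0000
    x: enter (0,3) at t=0.9584 ← occupied
  → r_5 = 0.9584

ranges = [1.3510, 1.5322, 1.6600, 0.8593, 0.9584]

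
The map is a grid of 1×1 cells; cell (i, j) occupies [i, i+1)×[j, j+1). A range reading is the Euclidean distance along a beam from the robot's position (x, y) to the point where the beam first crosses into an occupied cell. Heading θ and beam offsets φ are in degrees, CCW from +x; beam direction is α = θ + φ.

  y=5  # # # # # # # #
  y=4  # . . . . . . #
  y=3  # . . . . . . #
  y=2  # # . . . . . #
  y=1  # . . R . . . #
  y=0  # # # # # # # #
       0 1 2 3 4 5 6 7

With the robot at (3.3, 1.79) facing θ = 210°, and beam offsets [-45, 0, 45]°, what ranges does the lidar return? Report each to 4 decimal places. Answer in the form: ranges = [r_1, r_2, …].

beam 1: φ=-45°, α=165°
  dir = (cos 165°, sin 165°) = (-0.9659, 0.2588); from cell (3,1)
  next x-line at t=0.3106, next y-line at t=0.8114; Δt_x=1.0353, Δt_y=3.8637
    x: enter (2,1) at t=0.3106
    y: enter (2,2) at t=0.8114
    x: enter (1,2) at t=1.3459 ← occupied
  → r_1 = 1.3459
beam 2: φ=0°, α=210°
  dir = (cos 210°, sin 210°) = (-0.8660, -0.5000); from cell (3,1)
  next x-line at t=0.3464, next y-line at t=1.5800; Δt_x=1.1547, Δt_y=2.0000
    x: enter (2,1) at t=0.3464
    x: enter (1,1) at t=1.5011
    y: enter (1,0) at t=1.5800 ← occupied
  → r_2 = 1.5800
beam 3: φ=45°, α=255°
  dir = (cos 255°, sin 255°) = (-0.2588, -0.9659); from cell (3,1)
  next x-line at t=1.1591, next y-line at t=0.8179; Δt_x=3.8637, Δt_y=1.0353
    y: enter (3,0) at t=0.8179 ← occupied
  → r_3 = 0.8179

ranges = [1.3459, 1.5800, 0.8179]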